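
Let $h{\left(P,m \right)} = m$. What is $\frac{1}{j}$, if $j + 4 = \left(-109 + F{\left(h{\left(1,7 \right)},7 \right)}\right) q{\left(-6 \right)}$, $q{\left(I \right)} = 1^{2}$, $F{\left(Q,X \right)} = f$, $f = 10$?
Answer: $- \frac{1}{103} \approx -0.0097087$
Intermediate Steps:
$F{\left(Q,X \right)} = 10$
$q{\left(I \right)} = 1$
$j = -103$ ($j = -4 + \left(-109 + 10\right) 1 = -4 - 99 = -103$)
$\frac{1}{j} = \frac{1}{-103} = - \frac{1}{103}$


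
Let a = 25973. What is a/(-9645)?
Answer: -25973/9645 ≈ -2.6929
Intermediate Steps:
a/(-9645) = 25973/(-9645) = 25973*(-1/9645) = -25973/9645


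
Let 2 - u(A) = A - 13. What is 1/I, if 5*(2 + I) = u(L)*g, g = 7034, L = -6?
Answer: 5/147704 ≈ 3.3851e-5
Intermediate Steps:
u(A) = 15 - A (u(A) = 2 - (A - 13) = 2 - (-13 + A) = 2 + (13 - A) = 15 - A)
I = 147704/5 (I = -2 + ((15 - 1*(-6))*7034)/5 = -2 + ((15 + 6)*7034)/5 = -2 + (21*7034)/5 = -2 + (1/5)*147714 = -2 + 147714/5 = 147704/5 ≈ 29541.)
1/I = 1/(147704/5) = 5/147704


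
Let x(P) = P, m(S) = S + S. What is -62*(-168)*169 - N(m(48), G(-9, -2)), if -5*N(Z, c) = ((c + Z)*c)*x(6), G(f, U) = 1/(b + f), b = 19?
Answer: 440078883/250 ≈ 1.7603e+6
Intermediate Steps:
m(S) = 2*S
G(f, U) = 1/(19 + f)
N(Z, c) = -6*c*(Z + c)/5 (N(Z, c) = -(c + Z)*c*6/5 = -(Z + c)*c*6/5 = -c*(Z + c)*6/5 = -6*c*(Z + c)/5)
-62*(-168)*169 - N(m(48), G(-9, -2)) = -62*(-168)*169 - (-6)*(2*48 + 1/(19 - 9))/(5*(19 - 9)) = 10416*169 - (-6)*(96 + 1/10)/(5*10) = 1760304 - (-6)*(96 + 1/10)/(5*10) = 1760304 - (-6)*961/(5*10*10) = 1760304 - 1*(-2883/250) = 1760304 + 2883/250 = 440078883/250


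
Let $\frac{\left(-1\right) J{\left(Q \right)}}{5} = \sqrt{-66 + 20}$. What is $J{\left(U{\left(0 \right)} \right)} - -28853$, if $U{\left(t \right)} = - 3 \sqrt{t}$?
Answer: $28853 - 5 i \sqrt{46} \approx 28853.0 - 33.912 i$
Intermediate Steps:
$J{\left(Q \right)} = - 5 i \sqrt{46}$ ($J{\left(Q \right)} = - 5 \sqrt{-66 + 20} = - 5 \sqrt{-46} = - 5 i \sqrt{46}$)
$J{\left(U{\left(0 \right)} \right)} - -28853 = - 5 i \sqrt{46} - -28853 = - 5 i \sqrt{46} + 28853 = 28853 - 5 i \sqrt{46}$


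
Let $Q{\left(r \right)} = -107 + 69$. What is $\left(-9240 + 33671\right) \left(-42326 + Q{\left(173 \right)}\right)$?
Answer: $-1034994884$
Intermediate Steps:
$Q{\left(r \right)} = -38$
$\left(-9240 + 33671\right) \left(-42326 + Q{\left(173 \right)}\right) = \left(-9240 + 33671\right) \left(-42326 - 38\right) = 24431 \left(-42364\right) = -1034994884$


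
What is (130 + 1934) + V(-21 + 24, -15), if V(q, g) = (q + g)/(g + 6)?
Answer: 6196/3 ≈ 2065.3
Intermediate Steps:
V(q, g) = (g + q)/(6 + g)
(130 + 1934) + V(-21 + 24, -15) = (130 + 1934) + (-15 + (-21 + 24))/(6 - 15) = 2064 + (-15 + 3)/(-9) = 2064 - 1/9*(-12) = 2064 + 4/3 = 6196/3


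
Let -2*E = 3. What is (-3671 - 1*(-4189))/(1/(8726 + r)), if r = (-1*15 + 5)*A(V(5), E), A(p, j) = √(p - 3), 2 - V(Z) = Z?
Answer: 4520068 - 5180*I*√6 ≈ 4.5201e+6 - 12688.0*I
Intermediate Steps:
E = -3/2 (E = -½*3 = -3/2 ≈ -1.5000)
V(Z) = 2 - Z
A(p, j) = √(-3 + p)
r = -10*I*√6 (r = (-1*15 + 5)*√(-3 + (2 - 1*5)) = (-15 + 5)*√(-3 + (2 - 5)) = -10*√(-3 - 3) = -10*I*√6 ≈ -24.495*I)
(-3671 - 1*(-4189))/(1/(8726 + r)) = (-3671 - 1*(-4189))/(1/(8726 - 10*I*√6)) = (-3671 + 4189)*(8726 - 10*I*√6) = 518*(8726 - 10*I*√6) = 4520068 - 5180*I*√6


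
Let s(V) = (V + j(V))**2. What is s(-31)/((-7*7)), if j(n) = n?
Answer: -3844/49 ≈ -78.449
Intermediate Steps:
s(V) = 4*V**2 (s(V) = (V + V)**2 = (2*V)**2 = 4*V**2)
s(-31)/((-7*7)) = (4*(-31)**2)/((-7*7)) = (4*961)/(-49) = 3844*(-1/49) = -3844/49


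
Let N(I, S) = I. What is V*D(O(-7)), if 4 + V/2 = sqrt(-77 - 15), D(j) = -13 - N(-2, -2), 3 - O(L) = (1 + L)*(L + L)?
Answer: 88 - 44*I*sqrt(23) ≈ 88.0 - 211.02*I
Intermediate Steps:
O(L) = 3 - 2*L*(1 + L) (O(L) = 3 - (1 + L)*(L + L) = 3 - (1 + L)*2*L = 3 - 2*L*(1 + L))
D(j) = -11 (D(j) = -13 - 1*(-2) = -13 + 2 = -11)
V = -8 + 4*I*sqrt(23) (V = -8 + 2*sqrt(-77 - 15) = -8 + 2*sqrt(-92) = -8 + 2*(2*I*sqrt(23)) = -8 + 4*I*sqrt(23) ≈ -8.0 + 19.183*I)
V*D(O(-7)) = (-8 + 4*I*sqrt(23))*(-11) = 88 - 44*I*sqrt(23)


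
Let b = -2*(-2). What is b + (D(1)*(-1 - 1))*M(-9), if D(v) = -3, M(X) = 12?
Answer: 76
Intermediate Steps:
b = 4
b + (D(1)*(-1 - 1))*M(-9) = 4 - 3*(-1 - 1)*12 = 4 - 3*(-2)*12 = 4 + 6*12 = 4 + 72 = 76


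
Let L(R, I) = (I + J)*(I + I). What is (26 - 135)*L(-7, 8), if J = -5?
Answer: -5232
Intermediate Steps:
L(R, I) = 2*I*(-5 + I) (L(R, I) = (I - 5)*(I + I) = (-5 + I)*(2*I) = 2*I*(-5 + I))
(26 - 135)*L(-7, 8) = (26 - 135)*(2*8*(-5 + 8)) = -218*8*3 = -109*48 = -5232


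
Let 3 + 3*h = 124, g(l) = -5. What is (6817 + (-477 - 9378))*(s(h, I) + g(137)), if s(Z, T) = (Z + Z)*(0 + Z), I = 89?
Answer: -88822006/9 ≈ -9.8691e+6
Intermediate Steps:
h = 121/3 (h = -1 + (1/3)*124 = -1 + 124/3 = 121/3 ≈ 40.333)
s(Z, T) = 2*Z**2 (s(Z, T) = (2*Z)*Z = 2*Z**2)
(6817 + (-477 - 9378))*(s(h, I) + g(137)) = (6817 + (-477 - 9378))*(2*(121/3)**2 - 5) = (6817 - 9855)*(2*(14641/9) - 5) = -3038*(29282/9 - 5) = -3038*29237/9 = -88822006/9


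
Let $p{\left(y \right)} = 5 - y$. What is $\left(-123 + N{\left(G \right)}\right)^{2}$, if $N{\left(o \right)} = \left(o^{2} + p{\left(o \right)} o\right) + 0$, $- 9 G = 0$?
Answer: $15129$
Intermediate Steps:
$G = 0$ ($G = \left(- \frac{1}{9}\right) 0 = 0$)
$N{\left(o \right)} = o^{2} + o \left(5 - o\right)$ ($N{\left(o \right)} = \left(o^{2} + \left(5 - o\right) o\right) + 0 = \left(o^{2} + o \left(5 - o\right)\right) + 0 = o^{2} + o \left(5 - o\right)$)
$\left(-123 + N{\left(G \right)}\right)^{2} = \left(-123 + 5 \cdot 0\right)^{2} = \left(-123 + 0\right)^{2} = \left(-123\right)^{2} = 15129$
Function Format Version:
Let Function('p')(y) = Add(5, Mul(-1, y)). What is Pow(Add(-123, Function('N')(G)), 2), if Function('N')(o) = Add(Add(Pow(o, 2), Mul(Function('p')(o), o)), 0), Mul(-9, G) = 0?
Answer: 15129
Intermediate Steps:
G = 0 (G = Mul(Rational(-1, 9), 0) = 0)
Function('N')(o) = Add(Pow(o, 2), Mul(o, Add(5, Mul(-1, o)))) (Function('N')(o) = Add(Add(Pow(o, 2), Mul(Add(5, Mul(-1, o)), o)), 0) = Add(Add(Pow(o, 2), Mul(o, Add(5, Mul(-1, o)))), 0) = Add(Pow(o, 2), Mul(o, Add(5, Mul(-1, o)))))
Pow(Add(-123, Function('N')(G)), 2) = Pow(Add(-123, Mul(5, 0)), 2) = Pow(Add(-123, 0), 2) = Pow(-123, 2) = 15129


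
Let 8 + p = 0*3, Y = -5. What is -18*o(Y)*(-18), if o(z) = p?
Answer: -2592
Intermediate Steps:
p = -8 (p = -8 + 0*3 = -8 + 0 = -8)
o(z) = -8
-18*o(Y)*(-18) = -18*(-8)*(-18) = 144*(-18) = -2592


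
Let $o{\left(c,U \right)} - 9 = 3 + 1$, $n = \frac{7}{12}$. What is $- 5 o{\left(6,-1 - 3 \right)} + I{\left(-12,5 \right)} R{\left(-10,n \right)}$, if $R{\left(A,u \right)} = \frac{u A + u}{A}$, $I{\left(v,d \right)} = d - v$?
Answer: $- \frac{2243}{40} \approx -56.075$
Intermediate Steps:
$n = \frac{7}{12}$ ($n = 7 \cdot \frac{1}{12} = \frac{7}{12} \approx 0.58333$)
$o{\left(c,U \right)} = 13$ ($o{\left(c,U \right)} = 9 + \left(3 + 1\right) = 9 + 4 = 13$)
$R{\left(A,u \right)} = \frac{u + A u}{A}$ ($R{\left(A,u \right)} = \frac{A u + u}{A} = \frac{u + A u}{A}$)
$- 5 o{\left(6,-1 - 3 \right)} + I{\left(-12,5 \right)} R{\left(-10,n \right)} = \left(-5\right) 13 + \left(5 - -12\right) \left(\frac{7}{12} + \frac{7}{12 \left(-10\right)}\right) = -65 + \left(5 + 12\right) \left(\frac{7}{12} + \frac{7}{12} \left(- \frac{1}{10}\right)\right) = -65 + 17 \left(\frac{7}{12} - \frac{7}{120}\right) = -65 + 17 \cdot \frac{21}{40} = -65 + \frac{357}{40} = - \frac{2243}{40}$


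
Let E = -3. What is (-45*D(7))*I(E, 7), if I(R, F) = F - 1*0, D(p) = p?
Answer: -2205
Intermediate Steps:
I(R, F) = F (I(R, F) = F + 0 = F)
(-45*D(7))*I(E, 7) = -45*7*7 = -315*7 = -2205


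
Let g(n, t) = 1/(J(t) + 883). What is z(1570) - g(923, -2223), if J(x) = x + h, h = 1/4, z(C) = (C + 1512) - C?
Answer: 8102812/5359 ≈ 1512.0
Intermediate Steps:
z(C) = 1512 (z(C) = (1512 + C) - C = 1512)
h = 1/4 ≈ 0.25000
J(x) = 1/4 + x (J(x) = x + 1/4 = 1/4 + x)
g(n, t) = 1/(3533/4 + t) (g(n, t) = 1/((1/4 + t) + 883) = 1/(3533/4 + t))
z(1570) - g(923, -2223) = 1512 - 4/(3533 + 4*(-2223)) = 1512 - 4/(3533 - 8892) = 1512 - 4/(-5359) = 1512 - 4*(-1)/5359 = 1512 - 1*(-4/5359) = 1512 + 4/5359 = 8102812/5359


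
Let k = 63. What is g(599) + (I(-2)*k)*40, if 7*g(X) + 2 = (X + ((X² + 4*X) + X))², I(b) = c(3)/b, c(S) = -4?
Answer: 131330171303/7 ≈ 1.8761e+10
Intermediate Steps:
I(b) = -4/b
g(X) = -2/7 + (X² + 6*X)²/7 (g(X) = -2/7 + (X + ((X² + 4*X) + X))²/7 = -2/7 + (X + (X² + 5*X))²/7 = -2/7 + (X² + 6*X)²/7)
g(599) + (I(-2)*k)*40 = (-2/7 + (⅐)*599²*(6 + 599)²) + (-4/(-2)*63)*40 = (-2/7 + (⅐)*358801*605²) + (-4*(-½)*63)*40 = (-2/7 + (⅐)*358801*366025) + (2*63)*40 = (-2/7 + 131330136025/7) + 126*40 = 131330136023/7 + 5040 = 131330171303/7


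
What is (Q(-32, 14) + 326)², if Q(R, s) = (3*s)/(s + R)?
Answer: 942841/9 ≈ 1.0476e+5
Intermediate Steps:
Q(R, s) = 3*s/(R + s) (Q(R, s) = (3*s)/(R + s) = 3*s/(R + s))
(Q(-32, 14) + 326)² = (3*14/(-32 + 14) + 326)² = (3*14/(-18) + 326)² = (3*14*(-1/18) + 326)² = (-7/3 + 326)² = (971/3)² = 942841/9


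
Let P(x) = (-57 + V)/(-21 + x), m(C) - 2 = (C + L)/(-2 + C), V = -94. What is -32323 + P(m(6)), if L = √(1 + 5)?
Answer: -79073241/2447 + 302*√6/2447 ≈ -32314.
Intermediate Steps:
L = √6 ≈ 2.4495
m(C) = 2 + (C + √6)/(-2 + C)
P(x) = -151/(-21 + x) (P(x) = (-57 - 94)/(-21 + x) = -151/(-21 + x))
-32323 + P(m(6)) = -32323 - 151/(-21 + (-4 + √6 + 3*6)/(-2 + 6)) = -32323 - 151/(-21 + (-4 + √6 + 18)/4) = -32323 - 151/(-21 + (14 + √6)/4) = -32323 - 151/(-21 + (7/2 + √6/4)) = -32323 - 151/(-35/2 + √6/4)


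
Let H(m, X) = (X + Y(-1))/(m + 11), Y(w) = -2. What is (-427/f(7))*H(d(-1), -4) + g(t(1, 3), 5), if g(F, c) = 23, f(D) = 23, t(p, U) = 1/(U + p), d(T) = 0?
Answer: 8381/253 ≈ 33.126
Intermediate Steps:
H(m, X) = (-2 + X)/(11 + m) (H(m, X) = (X - 2)/(m + 11) = (-2 + X)/(11 + m))
(-427/f(7))*H(d(-1), -4) + g(t(1, 3), 5) = (-427/23)*((-2 - 4)/(11 + 0)) + 23 = (-427*1/23)*(-6/11) + 23 = -427*(-6)/253 + 23 = -427/23*(-6/11) + 23 = 2562/253 + 23 = 8381/253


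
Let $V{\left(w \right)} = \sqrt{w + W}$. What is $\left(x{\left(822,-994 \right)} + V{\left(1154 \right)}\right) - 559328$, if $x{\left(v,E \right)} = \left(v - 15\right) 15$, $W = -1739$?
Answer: $-547223 + 3 i \sqrt{65} \approx -5.4722 \cdot 10^{5} + 24.187 i$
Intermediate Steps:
$x{\left(v,E \right)} = -225 + 15 v$ ($x{\left(v,E \right)} = \left(-15 + v\right) 15 = -225 + 15 v$)
$V{\left(w \right)} = \sqrt{-1739 + w}$ ($V{\left(w \right)} = \sqrt{w - 1739} = \sqrt{-1739 + w}$)
$\left(x{\left(822,-994 \right)} + V{\left(1154 \right)}\right) - 559328 = \left(\left(-225 + 15 \cdot 822\right) + \sqrt{-1739 + 1154}\right) - 559328 = \left(\left(-225 + 12330\right) + \sqrt{-585}\right) - 559328 = \left(12105 + 3 i \sqrt{65}\right) - 559328 = -547223 + 3 i \sqrt{65}$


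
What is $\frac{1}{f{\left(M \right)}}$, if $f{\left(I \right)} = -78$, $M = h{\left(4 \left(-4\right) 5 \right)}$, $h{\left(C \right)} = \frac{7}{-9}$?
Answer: $- \frac{1}{78} \approx -0.012821$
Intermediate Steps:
$h{\left(C \right)} = - \frac{7}{9}$ ($h{\left(C \right)} = 7 \left(- \frac{1}{9}\right) = - \frac{7}{9}$)
$M = - \frac{7}{9} \approx -0.77778$
$\frac{1}{f{\left(M \right)}} = \frac{1}{-78} = - \frac{1}{78}$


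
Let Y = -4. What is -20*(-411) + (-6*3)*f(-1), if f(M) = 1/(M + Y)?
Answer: 41118/5 ≈ 8223.6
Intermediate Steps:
f(M) = 1/(-4 + M) (f(M) = 1/(M - 4) = 1/(-4 + M))
-20*(-411) + (-6*3)*f(-1) = -20*(-411) + (-6*3)/(-4 - 1) = 8220 - 18/(-5) = 8220 - 18*(-⅕) = 8220 + 18/5 = 41118/5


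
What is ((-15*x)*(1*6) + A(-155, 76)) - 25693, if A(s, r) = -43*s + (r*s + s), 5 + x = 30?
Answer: -33213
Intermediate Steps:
x = 25 (x = -5 + 30 = 25)
A(s, r) = -42*s + r*s (A(s, r) = -43*s + (s + r*s) = -42*s + r*s)
((-15*x)*(1*6) + A(-155, 76)) - 25693 = ((-15*25)*(1*6) - 155*(-42 + 76)) - 25693 = (-375*6 - 155*34) - 25693 = (-2250 - 5270) - 25693 = -7520 - 25693 = -33213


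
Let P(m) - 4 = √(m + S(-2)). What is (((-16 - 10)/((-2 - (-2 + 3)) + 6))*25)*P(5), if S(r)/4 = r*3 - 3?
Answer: -2600/3 - 650*I*√31/3 ≈ -866.67 - 1206.3*I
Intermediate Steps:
S(r) = -12 + 12*r (S(r) = 4*(r*3 - 3) = 4*(3*r - 3) = 4*(-3 + 3*r) = -12 + 12*r)
P(m) = 4 + √(-36 + m) (P(m) = 4 + √(m + (-12 + 12*(-2))) = 4 + √(m + (-12 - 24)) = 4 + √(m - 36) = 4 + √(-36 + m))
(((-16 - 10)/((-2 - (-2 + 3)) + 6))*25)*P(5) = (((-16 - 10)/((-2 - (-2 + 3)) + 6))*25)*(4 + √(-36 + 5)) = (-26/((-2 - 1*1) + 6)*25)*(4 + √(-31)) = (-26/((-2 - 1) + 6)*25)*(4 + I*√31) = (-26/(-3 + 6)*25)*(4 + I*√31) = (-26/3*25)*(4 + I*√31) = -650*(4 + I*√31)/3 = -2600/3 - 650*I*√31/3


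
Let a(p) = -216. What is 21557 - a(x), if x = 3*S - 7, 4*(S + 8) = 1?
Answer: 21773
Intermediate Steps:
S = -31/4 (S = -8 + (¼)*1 = -8 + ¼ = -31/4 ≈ -7.7500)
x = -121/4 (x = 3*(-31/4) - 7 = -93/4 - 7 = -121/4 ≈ -30.250)
21557 - a(x) = 21557 - 1*(-216) = 21557 + 216 = 21773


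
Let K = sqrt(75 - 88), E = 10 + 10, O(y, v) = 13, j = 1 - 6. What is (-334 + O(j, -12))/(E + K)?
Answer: -6420/413 + 321*I*sqrt(13)/413 ≈ -15.545 + 2.8024*I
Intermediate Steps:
j = -5
E = 20
K = I*sqrt(13) (K = sqrt(-13) = I*sqrt(13) ≈ 3.6056*I)
(-334 + O(j, -12))/(E + K) = (-334 + 13)/(20 + I*sqrt(13)) = -321/(20 + I*sqrt(13))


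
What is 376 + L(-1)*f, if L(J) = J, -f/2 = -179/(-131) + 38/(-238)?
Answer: 5899088/15589 ≈ 378.41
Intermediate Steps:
f = -37624/15589 (f = -2*(-179/(-131) + 38/(-238)) = -2*(-179*(-1/131) + 38*(-1/238)) = -2*(179/131 - 19/119) = -2*18812/15589 = -37624/15589 ≈ -2.4135)
376 + L(-1)*f = 376 - 1*(-37624/15589) = 376 + 37624/15589 = 5899088/15589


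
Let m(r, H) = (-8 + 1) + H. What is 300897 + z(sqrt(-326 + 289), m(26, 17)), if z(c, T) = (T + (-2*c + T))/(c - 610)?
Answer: 111974894615/372137 + 1200*I*sqrt(37)/372137 ≈ 3.009e+5 + 0.019615*I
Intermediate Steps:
m(r, H) = -7 + H
z(c, T) = (-2*c + 2*T)/(-610 + c) (z(c, T) = (T + (T - 2*c))/(-610 + c) = (-2*c + 2*T)/(-610 + c))
300897 + z(sqrt(-326 + 289), m(26, 17)) = 300897 + 2*((-7 + 17) - sqrt(-326 + 289))/(-610 + sqrt(-326 + 289)) = 300897 + 2*(10 - sqrt(-37))/(-610 + sqrt(-37)) = 300897 + 2*(10 - I*sqrt(37))/(-610 + I*sqrt(37))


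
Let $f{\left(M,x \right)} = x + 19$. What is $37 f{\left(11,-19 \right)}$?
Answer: $0$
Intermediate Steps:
$f{\left(M,x \right)} = 19 + x$
$37 f{\left(11,-19 \right)} = 37 \left(19 - 19\right) = 37 \cdot 0 = 0$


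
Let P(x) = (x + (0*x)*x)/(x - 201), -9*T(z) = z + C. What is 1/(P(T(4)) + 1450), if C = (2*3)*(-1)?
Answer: 1807/2620148 ≈ 0.00068966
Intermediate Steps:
C = -6 (C = 6*(-1) = -6)
T(z) = ⅔ - z/9 (T(z) = -(z - 6)/9 = -(-6 + z)/9 = ⅔ - z/9)
P(x) = x/(-201 + x) (P(x) = (x + 0*x)/(-201 + x) = (x + 0)/(-201 + x) = x/(-201 + x))
1/(P(T(4)) + 1450) = 1/((⅔ - ⅑*4)/(-201 + (⅔ - ⅑*4)) + 1450) = 1/((⅔ - 4/9)/(-201 + (⅔ - 4/9)) + 1450) = 1/(2/(9*(-201 + 2/9)) + 1450) = 1/(2/(9*(-1807/9)) + 1450) = 1/((2/9)*(-9/1807) + 1450) = 1/(-2/1807 + 1450) = 1/(2620148/1807) = 1807/2620148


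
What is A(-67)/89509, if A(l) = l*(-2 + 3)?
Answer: -67/89509 ≈ -0.00074853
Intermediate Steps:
A(l) = l (A(l) = l*1 = l)
A(-67)/89509 = -67/89509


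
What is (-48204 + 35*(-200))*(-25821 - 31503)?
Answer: 3164514096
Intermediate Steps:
(-48204 + 35*(-200))*(-25821 - 31503) = (-48204 - 7000)*(-57324) = -55204*(-57324) = 3164514096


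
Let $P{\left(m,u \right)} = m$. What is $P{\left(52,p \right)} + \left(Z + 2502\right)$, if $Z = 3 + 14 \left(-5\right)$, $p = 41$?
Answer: $2487$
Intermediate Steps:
$Z = -67$ ($Z = 3 - 70 = -67$)
$P{\left(52,p \right)} + \left(Z + 2502\right) = 52 + \left(-67 + 2502\right) = 52 + 2435 = 2487$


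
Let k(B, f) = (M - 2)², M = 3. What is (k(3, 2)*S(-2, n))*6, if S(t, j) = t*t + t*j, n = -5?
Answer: 84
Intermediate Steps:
S(t, j) = t² + j*t
k(B, f) = 1 (k(B, f) = (3 - 2)² = 1² = 1)
(k(3, 2)*S(-2, n))*6 = (1*(-2*(-5 - 2)))*6 = (1*(-2*(-7)))*6 = (1*14)*6 = 14*6 = 84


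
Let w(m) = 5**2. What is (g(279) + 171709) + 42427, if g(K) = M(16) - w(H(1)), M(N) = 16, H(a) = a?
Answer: 214127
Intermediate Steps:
w(m) = 25
g(K) = -9 (g(K) = 16 - 1*25 = 16 - 25 = -9)
(g(279) + 171709) + 42427 = (-9 + 171709) + 42427 = 171700 + 42427 = 214127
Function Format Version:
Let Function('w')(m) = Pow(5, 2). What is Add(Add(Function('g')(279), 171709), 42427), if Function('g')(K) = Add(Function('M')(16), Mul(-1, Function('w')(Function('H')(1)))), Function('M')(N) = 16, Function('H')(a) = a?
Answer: 214127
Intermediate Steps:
Function('w')(m) = 25
Function('g')(K) = -9 (Function('g')(K) = Add(16, Mul(-1, 25)) = Add(16, -25) = -9)
Add(Add(Function('g')(279), 171709), 42427) = Add(Add(-9, 171709), 42427) = Add(171700, 42427) = 214127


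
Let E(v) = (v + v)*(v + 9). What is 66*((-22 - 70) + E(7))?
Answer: 8712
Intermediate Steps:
E(v) = 2*v*(9 + v) (E(v) = (2*v)*(9 + v) = 2*v*(9 + v))
66*((-22 - 70) + E(7)) = 66*((-22 - 70) + 2*7*(9 + 7)) = 66*(-92 + 2*7*16) = 66*(-92 + 224) = 66*132 = 8712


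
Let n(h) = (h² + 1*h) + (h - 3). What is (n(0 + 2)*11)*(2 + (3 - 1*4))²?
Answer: 55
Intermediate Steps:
n(h) = -3 + h² + 2*h (n(h) = (h² + h) + (-3 + h) = (h + h²) + (-3 + h) = -3 + h² + 2*h)
(n(0 + 2)*11)*(2 + (3 - 1*4))² = ((-3 + (0 + 2)² + 2*(0 + 2))*11)*(2 + (3 - 1*4))² = ((-3 + 2² + 2*2)*11)*(2 + (3 - 4))² = ((-3 + 4 + 4)*11)*(2 - 1)² = (5*11)*1² = 55*1 = 55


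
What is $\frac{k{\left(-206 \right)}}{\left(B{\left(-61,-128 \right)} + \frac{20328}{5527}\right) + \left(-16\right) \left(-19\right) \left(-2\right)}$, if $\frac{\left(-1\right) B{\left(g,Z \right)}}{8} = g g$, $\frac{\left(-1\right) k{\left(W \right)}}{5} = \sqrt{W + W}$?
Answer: $\frac{27635 i \sqrt{103}}{83933912} \approx 0.0033415 i$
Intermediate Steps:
$k{\left(W \right)} = - 5 \sqrt{2} \sqrt{W}$ ($k{\left(W \right)} = - 5 \sqrt{W + W} = - 5 \sqrt{2 W} = - 5 \sqrt{2} \sqrt{W}$)
$B{\left(g,Z \right)} = - 8 g^{2}$ ($B{\left(g,Z \right)} = - 8 g g = - 8 g^{2}$)
$\frac{k{\left(-206 \right)}}{\left(B{\left(-61,-128 \right)} + \frac{20328}{5527}\right) + \left(-16\right) \left(-19\right) \left(-2\right)} = \frac{\left(-5\right) \sqrt{2} \sqrt{-206}}{\left(- 8 \left(-61\right)^{2} + \frac{20328}{5527}\right) + \left(-16\right) \left(-19\right) \left(-2\right)} = \frac{\left(-5\right) \sqrt{2} i \sqrt{206}}{\left(\left(-8\right) 3721 + 20328 \cdot \frac{1}{5527}\right) + 304 \left(-2\right)} = \frac{\left(-10\right) i \sqrt{103}}{\left(-29768 + \frac{20328}{5527}\right) - 608} = \frac{\left(-10\right) i \sqrt{103}}{- \frac{164507408}{5527} - 608} = \frac{\left(-10\right) i \sqrt{103}}{- \frac{167867824}{5527}} = - 10 i \sqrt{103} \left(- \frac{5527}{167867824}\right) = \frac{27635 i \sqrt{103}}{83933912}$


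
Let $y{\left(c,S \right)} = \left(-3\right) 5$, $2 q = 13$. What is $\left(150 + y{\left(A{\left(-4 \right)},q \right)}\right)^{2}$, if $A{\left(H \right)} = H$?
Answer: $18225$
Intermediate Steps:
$q = \frac{13}{2}$ ($q = \frac{1}{2} \cdot 13 = \frac{13}{2} \approx 6.5$)
$y{\left(c,S \right)} = -15$
$\left(150 + y{\left(A{\left(-4 \right)},q \right)}\right)^{2} = \left(150 - 15\right)^{2} = 135^{2} = 18225$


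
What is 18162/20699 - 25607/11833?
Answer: -315128347/244931267 ≈ -1.2866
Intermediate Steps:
18162/20699 - 25607/11833 = -315128347/244931267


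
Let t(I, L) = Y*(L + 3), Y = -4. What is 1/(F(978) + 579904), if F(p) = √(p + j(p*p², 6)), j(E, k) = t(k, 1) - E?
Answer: 289952/168612044803 - I*√935440390/337224089606 ≈ 1.7196e-6 - 9.0696e-8*I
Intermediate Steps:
t(I, L) = -12 - 4*L (t(I, L) = -4*(L + 3) = -4*(3 + L) = -12 - 4*L)
j(E, k) = -16 - E (j(E, k) = (-12 - 4*1) - E = (-12 - 4) - E = -16 - E)
F(p) = √(-16 + p - p³) (F(p) = √(p + (-16 - p*p²)) = √(p + (-16 - p³)) = √(-16 + p - p³))
1/(F(978) + 579904) = 1/(√(-16 + 978 - 1*978³) + 579904) = 1/(√(-16 + 978 - 1*935441352) + 579904) = 1/(√(-16 + 978 - 935441352) + 579904) = 1/(√(-935440390) + 579904) = 1/(I*√935440390 + 579904) = 1/(579904 + I*√935440390)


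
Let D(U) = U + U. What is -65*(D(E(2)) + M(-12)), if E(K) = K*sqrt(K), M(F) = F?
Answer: 780 - 260*sqrt(2) ≈ 412.30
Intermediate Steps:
E(K) = K**(3/2)
D(U) = 2*U
-65*(D(E(2)) + M(-12)) = -65*(2*2**(3/2) - 12) = -65*(2*(2*sqrt(2)) - 12) = -65*(4*sqrt(2) - 12) = -65*(-12 + 4*sqrt(2)) = 780 - 260*sqrt(2)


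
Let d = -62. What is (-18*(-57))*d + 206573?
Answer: 142961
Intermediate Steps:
(-18*(-57))*d + 206573 = -18*(-57)*(-62) + 206573 = 1026*(-62) + 206573 = -63612 + 206573 = 142961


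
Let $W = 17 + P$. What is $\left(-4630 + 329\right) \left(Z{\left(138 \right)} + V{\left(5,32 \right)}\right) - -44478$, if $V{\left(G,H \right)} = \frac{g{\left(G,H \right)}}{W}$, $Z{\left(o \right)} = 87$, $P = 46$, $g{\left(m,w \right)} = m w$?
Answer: $- \frac{21459827}{63} \approx -3.4063 \cdot 10^{5}$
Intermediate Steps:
$W = 63$ ($W = 17 + 46 = 63$)
$V{\left(G,H \right)} = \frac{G H}{63}$
$\left(-4630 + 329\right) \left(Z{\left(138 \right)} + V{\left(5,32 \right)}\right) - -44478 = \left(-4630 + 329\right) \left(87 + \frac{1}{63} \cdot 5 \cdot 32\right) - -44478 = - 4301 \left(87 + \frac{160}{63}\right) + 44478 = \left(-4301\right) \frac{5641}{63} + 44478 = - \frac{24261941}{63} + 44478 = - \frac{21459827}{63}$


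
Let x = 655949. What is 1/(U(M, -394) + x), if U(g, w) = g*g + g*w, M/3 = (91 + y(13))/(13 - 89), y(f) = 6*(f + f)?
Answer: 16/10558169 ≈ 1.5154e-6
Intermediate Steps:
y(f) = 12*f (y(f) = 6*(2*f) = 12*f)
M = -39/4 (M = 3*((91 + 12*13)/(13 - 89)) = 3*((91 + 156)/(-76)) = 3*(247*(-1/76)) = 3*(-13/4) = -39/4 ≈ -9.7500)
U(g, w) = g**2 + g*w
1/(U(M, -394) + x) = 1/(-39*(-39/4 - 394)/4 + 655949) = 1/(-39/4*(-1615/4) + 655949) = 1/(62985/16 + 655949) = 1/(10558169/16) = 16/10558169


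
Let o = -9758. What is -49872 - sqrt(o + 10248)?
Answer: -49872 - 7*sqrt(10) ≈ -49894.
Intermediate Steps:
-49872 - sqrt(o + 10248) = -49872 - sqrt(-9758 + 10248) = -49872 - sqrt(490) = -49872 - 7*sqrt(10)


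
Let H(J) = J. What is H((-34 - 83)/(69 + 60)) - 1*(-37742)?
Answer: 1622867/43 ≈ 37741.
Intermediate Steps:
H((-34 - 83)/(69 + 60)) - 1*(-37742) = (-34 - 83)/(69 + 60) - 1*(-37742) = -117/129 + 37742 = -117*1/129 + 37742 = -39/43 + 37742 = 1622867/43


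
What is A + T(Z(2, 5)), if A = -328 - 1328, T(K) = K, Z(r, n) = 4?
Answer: -1652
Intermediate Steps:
A = -1656
A + T(Z(2, 5)) = -1656 + 4 = -1652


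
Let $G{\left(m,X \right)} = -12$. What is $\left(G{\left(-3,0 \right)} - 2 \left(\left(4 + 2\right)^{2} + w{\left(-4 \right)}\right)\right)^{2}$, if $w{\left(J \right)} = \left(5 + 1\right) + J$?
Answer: $7744$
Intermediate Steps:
$w{\left(J \right)} = 6 + J$
$\left(G{\left(-3,0 \right)} - 2 \left(\left(4 + 2\right)^{2} + w{\left(-4 \right)}\right)\right)^{2} = \left(-12 - 2 \left(\left(4 + 2\right)^{2} + \left(6 - 4\right)\right)\right)^{2} = \left(-12 - 2 \left(6^{2} + 2\right)\right)^{2} = \left(-12 - 2 \left(36 + 2\right)\right)^{2} = \left(-12 - 76\right)^{2} = \left(-88\right)^{2} = 7744$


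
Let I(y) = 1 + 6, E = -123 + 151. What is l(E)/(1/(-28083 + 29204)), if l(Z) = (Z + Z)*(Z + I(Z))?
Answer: 2197160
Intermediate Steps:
E = 28
I(y) = 7
l(Z) = 2*Z*(7 + Z) (l(Z) = (Z + Z)*(Z + 7) = (2*Z)*(7 + Z) = 2*Z*(7 + Z))
l(E)/(1/(-28083 + 29204)) = (2*28*(7 + 28))/(1/(-28083 + 29204)) = (2*28*35)/(1/1121) = 1960/(1/1121) = 1960*1121 = 2197160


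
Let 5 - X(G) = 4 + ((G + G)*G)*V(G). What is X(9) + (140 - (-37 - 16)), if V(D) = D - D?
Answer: 194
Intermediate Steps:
V(D) = 0
X(G) = 1 (X(G) = 5 - (4 + ((G + G)*G)*0) = 5 - (4 + ((2*G)*G)*0) = 5 - (4 + (2*G²)*0) = 5 - (4 + 0) = 5 - 1*4 = 5 - 4 = 1)
X(9) + (140 - (-37 - 16)) = 1 + (140 - (-37 - 16)) = 1 + (140 - 1*(-53)) = 1 + (140 + 53) = 1 + 193 = 194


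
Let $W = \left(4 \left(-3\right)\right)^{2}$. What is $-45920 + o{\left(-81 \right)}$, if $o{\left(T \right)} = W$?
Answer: $-45776$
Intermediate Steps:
$W = 144$ ($W = \left(-12\right)^{2} = 144$)
$o{\left(T \right)} = 144$
$-45920 + o{\left(-81 \right)} = -45920 + 144 = -45776$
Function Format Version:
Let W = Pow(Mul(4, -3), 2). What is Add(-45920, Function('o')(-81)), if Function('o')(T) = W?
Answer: -45776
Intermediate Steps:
W = 144 (W = Pow(-12, 2) = 144)
Function('o')(T) = 144
Add(-45920, Function('o')(-81)) = Add(-45920, 144) = -45776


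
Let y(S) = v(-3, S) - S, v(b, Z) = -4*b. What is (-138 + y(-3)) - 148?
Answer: -271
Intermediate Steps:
y(S) = 12 - S (y(S) = -4*(-3) - S = 12 - S)
(-138 + y(-3)) - 148 = (-138 + (12 - 1*(-3))) - 148 = (-138 + (12 + 3)) - 148 = (-138 + 15) - 148 = -123 - 148 = -271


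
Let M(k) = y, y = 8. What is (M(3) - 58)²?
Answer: 2500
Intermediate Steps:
M(k) = 8
(M(3) - 58)² = (8 - 58)² = (-50)² = 2500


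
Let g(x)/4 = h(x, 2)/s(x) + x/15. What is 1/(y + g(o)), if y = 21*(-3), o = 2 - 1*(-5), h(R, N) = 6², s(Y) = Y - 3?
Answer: -15/377 ≈ -0.039788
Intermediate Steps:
s(Y) = -3 + Y
h(R, N) = 36
o = 7 (o = 2 + 5 = 7)
y = -63
g(x) = 144/(-3 + x) + 4*x/15 (g(x) = 4*(36/(-3 + x) + x/15) = 144/(-3 + x) + 4*x/15)
1/(y + g(o)) = 1/(-63 + 4*(540 + 7*(-3 + 7))/(15*(-3 + 7))) = 1/(-63 + (4/15)*(540 + 7*4)/4) = 1/(-63 + (4/15)*(¼)*(540 + 28)) = 1/(-63 + (4/15)*(¼)*568) = 1/(-63 + 568/15) = 1/(-377/15) = -15/377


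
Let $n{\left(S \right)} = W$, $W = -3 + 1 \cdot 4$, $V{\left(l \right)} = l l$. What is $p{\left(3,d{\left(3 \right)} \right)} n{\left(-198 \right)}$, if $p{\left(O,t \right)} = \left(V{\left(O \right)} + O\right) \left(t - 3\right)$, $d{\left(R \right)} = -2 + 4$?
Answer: $-12$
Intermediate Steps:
$V{\left(l \right)} = l^{2}$
$d{\left(R \right)} = 2$
$W = 1$ ($W = -3 + 4 = 1$)
$n{\left(S \right)} = 1$
$p{\left(O,t \right)} = \left(-3 + t\right) \left(O + O^{2}\right)$ ($p{\left(O,t \right)} = \left(O^{2} + O\right) \left(t - 3\right) = \left(O + O^{2}\right) \left(-3 + t\right) = \left(-3 + t\right) \left(O + O^{2}\right)$)
$p{\left(3,d{\left(3 \right)} \right)} n{\left(-198 \right)} = 3 \left(-3 + 2 - 9 + 3 \cdot 2\right) 1 = 3 \left(-3 + 2 - 9 + 6\right) 1 = 3 \left(-4\right) 1 = \left(-12\right) 1 = -12$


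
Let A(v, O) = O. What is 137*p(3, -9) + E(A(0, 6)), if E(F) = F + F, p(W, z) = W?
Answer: 423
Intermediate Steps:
E(F) = 2*F
137*p(3, -9) + E(A(0, 6)) = 137*3 + 2*6 = 411 + 12 = 423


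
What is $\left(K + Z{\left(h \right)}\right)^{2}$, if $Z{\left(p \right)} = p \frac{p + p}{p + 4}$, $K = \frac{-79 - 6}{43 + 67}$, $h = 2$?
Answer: $\frac{1369}{4356} \approx 0.31428$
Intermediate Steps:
$K = - \frac{17}{22}$ ($K = - \frac{85}{110} = \left(-85\right) \frac{1}{110} = - \frac{17}{22} \approx -0.77273$)
$Z{\left(p \right)} = \frac{2 p^{2}}{4 + p}$ ($Z{\left(p \right)} = p \frac{2 p}{4 + p} = \frac{2 p^{2}}{4 + p}$)
$\left(K + Z{\left(h \right)}\right)^{2} = \left(- \frac{17}{22} + \frac{2 \cdot 2^{2}}{4 + 2}\right)^{2} = \left(- \frac{17}{22} + 2 \cdot 4 \cdot \frac{1}{6}\right)^{2} = \left(- \frac{17}{22} + \frac{4}{3}\right)^{2} = \left(\frac{37}{66}\right)^{2} = \frac{1369}{4356}$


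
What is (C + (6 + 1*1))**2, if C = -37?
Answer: 900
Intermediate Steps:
(C + (6 + 1*1))**2 = (-37 + (6 + 1*1))**2 = (-37 + (6 + 1))**2 = (-37 + 7)**2 = (-30)**2 = 900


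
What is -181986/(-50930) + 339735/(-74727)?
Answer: -617239288/634307685 ≈ -0.97309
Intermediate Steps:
-181986/(-50930) + 339735/(-74727) = -181986*(-1/50930) + 339735*(-1/74727) = 90993/25465 - 113245/24909 = -617239288/634307685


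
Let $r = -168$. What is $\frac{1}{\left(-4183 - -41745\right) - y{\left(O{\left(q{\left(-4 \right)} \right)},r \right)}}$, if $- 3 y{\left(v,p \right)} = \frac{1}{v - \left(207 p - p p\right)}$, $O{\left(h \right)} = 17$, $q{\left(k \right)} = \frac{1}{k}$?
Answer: $\frac{189051}{7101133663} \approx 2.6623 \cdot 10^{-5}$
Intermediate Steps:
$y{\left(v,p \right)} = - \frac{1}{3 \left(v + p^{2} - 207 p\right)}$ ($y{\left(v,p \right)} = - \frac{1}{3 \left(v - \left(207 p - p p\right)\right)} = - \frac{1}{3 \left(v + \left(- 207 p + p^{2}\right)\right)} = - \frac{1}{3 \left(v + \left(p^{2} - 207 p\right)\right)} = - \frac{1}{3 \left(v + p^{2} - 207 p\right)}$)
$\frac{1}{\left(-4183 - -41745\right) - y{\left(O{\left(q{\left(-4 \right)} \right)},r \right)}} = \frac{1}{\left(-4183 - -41745\right) - - \frac{1}{\left(-621\right) \left(-168\right) + 3 \cdot 17 + 3 \left(-168\right)^{2}}} = \frac{1}{\left(-4183 + 41745\right) - - \frac{1}{104328 + 51 + 3 \cdot 28224}} = \frac{1}{37562 - - \frac{1}{104328 + 51 + 84672}} = \frac{1}{37562 - - \frac{1}{189051}} = \frac{1}{37562 + \frac{1}{189051}} = \frac{1}{\frac{7101133663}{189051}} = \frac{189051}{7101133663}$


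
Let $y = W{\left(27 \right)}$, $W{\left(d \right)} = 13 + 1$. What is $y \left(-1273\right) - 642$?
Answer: $-18464$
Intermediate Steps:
$W{\left(d \right)} = 14$
$y = 14$
$y \left(-1273\right) - 642 = 14 \left(-1273\right) - 642 = -17822 - 642 = -18464$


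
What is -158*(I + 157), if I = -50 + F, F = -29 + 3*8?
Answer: -16116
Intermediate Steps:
F = -5 (F = -29 + 24 = -5)
I = -55 (I = -50 - 5 = -55)
-158*(I + 157) = -158*(-55 + 157) = -158*102 = -16116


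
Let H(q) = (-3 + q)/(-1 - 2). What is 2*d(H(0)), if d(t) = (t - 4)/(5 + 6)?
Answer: -6/11 ≈ -0.54545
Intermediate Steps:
H(q) = 1 - q/3 (H(q) = (-3 + q)/(-3) = (-3 + q)*(-1/3) = 1 - q/3)
d(t) = -4/11 + t/11 (d(t) = (-4 + t)/11 = (-4 + t)*(1/11) = -4/11 + t/11)
2*d(H(0)) = 2*(-4/11 + (1 - 1/3*0)/11) = 2*(-4/11 + (1 + 0)/11) = 2*(-4/11 + (1/11)*1) = 2*(-4/11 + 1/11) = 2*(-3/11) = -6/11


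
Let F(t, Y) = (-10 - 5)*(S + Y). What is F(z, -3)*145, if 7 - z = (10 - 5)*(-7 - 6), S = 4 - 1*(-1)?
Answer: -4350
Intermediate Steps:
S = 5 (S = 4 + 1 = 5)
z = 72 (z = 7 - (10 - 5)*(-7 - 6) = 7 - 5*(-13) = 7 - 1*(-65) = 7 + 65 = 72)
F(t, Y) = -75 - 15*Y (F(t, Y) = (-10 - 5)*(5 + Y) = -15*(5 + Y) = -75 - 15*Y)
F(z, -3)*145 = (-75 - 15*(-3))*145 = (-75 + 45)*145 = -30*145 = -4350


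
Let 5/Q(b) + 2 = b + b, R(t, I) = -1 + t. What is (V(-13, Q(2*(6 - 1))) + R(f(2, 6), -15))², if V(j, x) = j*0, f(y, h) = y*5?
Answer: 81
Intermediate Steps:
f(y, h) = 5*y
Q(b) = 5/(-2 + 2*b) (Q(b) = 5/(-2 + (b + b)) = 5/(-2 + 2*b))
V(j, x) = 0
(V(-13, Q(2*(6 - 1))) + R(f(2, 6), -15))² = (0 + (-1 + 5*2))² = (0 + (-1 + 10))² = (0 + 9)² = 9² = 81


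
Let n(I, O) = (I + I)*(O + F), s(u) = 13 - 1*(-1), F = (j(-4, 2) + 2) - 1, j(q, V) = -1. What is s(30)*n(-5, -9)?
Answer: 1260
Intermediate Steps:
F = 0 (F = (-1 + 2) - 1 = 1 - 1 = 0)
s(u) = 14 (s(u) = 13 + 1 = 14)
n(I, O) = 2*I*O (n(I, O) = (I + I)*(O + 0) = (2*I)*O = 2*I*O)
s(30)*n(-5, -9) = 14*(2*(-5)*(-9)) = 14*90 = 1260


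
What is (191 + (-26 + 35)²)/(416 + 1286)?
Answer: 136/851 ≈ 0.15981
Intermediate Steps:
(191 + (-26 + 35)²)/(416 + 1286) = (191 + 9²)/1702 = (191 + 81)*(1/1702) = 272*(1/1702) = 136/851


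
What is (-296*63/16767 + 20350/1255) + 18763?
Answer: 8780885057/467613 ≈ 18778.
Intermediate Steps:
(-296*63/16767 + 20350/1255) + 18763 = (-18648*1/16767 + 20350*(1/1255)) + 18763 = (-2072/1863 + 4070/251) + 18763 = 7062338/467613 + 18763 = 8780885057/467613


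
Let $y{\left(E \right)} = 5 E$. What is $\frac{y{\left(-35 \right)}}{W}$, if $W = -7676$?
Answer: $\frac{175}{7676} \approx 0.022798$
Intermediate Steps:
$\frac{y{\left(-35 \right)}}{W} = \frac{5 \left(-35\right)}{-7676} = \left(-175\right) \left(- \frac{1}{7676}\right) = \frac{175}{7676}$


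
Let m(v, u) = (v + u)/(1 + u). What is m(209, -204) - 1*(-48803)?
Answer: 9907004/203 ≈ 48803.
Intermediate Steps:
m(v, u) = (u + v)/(1 + u)
m(209, -204) - 1*(-48803) = (-204 + 209)/(1 - 204) - 1*(-48803) = 5/(-203) + 48803 = -1/203*5 + 48803 = -5/203 + 48803 = 9907004/203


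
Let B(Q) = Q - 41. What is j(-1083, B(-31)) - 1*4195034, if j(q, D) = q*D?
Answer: -4117058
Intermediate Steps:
B(Q) = -41 + Q
j(q, D) = D*q
j(-1083, B(-31)) - 1*4195034 = (-41 - 31)*(-1083) - 1*4195034 = -72*(-1083) - 4195034 = 77976 - 4195034 = -4117058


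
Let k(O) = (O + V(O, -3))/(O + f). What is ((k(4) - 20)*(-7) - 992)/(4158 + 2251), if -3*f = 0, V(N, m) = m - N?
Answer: -3387/25636 ≈ -0.13212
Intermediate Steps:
f = 0 (f = -⅓*0 = 0)
k(O) = -3/O (k(O) = (O + (-3 - O))/(O + 0) = -3/O)
((k(4) - 20)*(-7) - 992)/(4158 + 2251) = ((-3/4 - 20)*(-7) - 992)/(4158 + 2251) = ((-3*¼ - 20)*(-7) - 992)/6409 = ((-¾ - 20)*(-7) - 992)*(1/6409) = (-83/4*(-7) - 992)*(1/6409) = (581/4 - 992)*(1/6409) = -3387/4*1/6409 = -3387/25636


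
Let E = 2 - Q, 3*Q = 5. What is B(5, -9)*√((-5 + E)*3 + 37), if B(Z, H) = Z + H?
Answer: -4*√23 ≈ -19.183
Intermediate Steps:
Q = 5/3 (Q = (⅓)*5 = 5/3 ≈ 1.6667)
E = ⅓ (E = 2 - 1*5/3 = 2 - 5/3 = ⅓ ≈ 0.33333)
B(Z, H) = H + Z
B(5, -9)*√((-5 + E)*3 + 37) = (-9 + 5)*√((-5 + ⅓)*3 + 37) = -4*√(-14/3*3 + 37) = -4*√(-14 + 37) = -4*√23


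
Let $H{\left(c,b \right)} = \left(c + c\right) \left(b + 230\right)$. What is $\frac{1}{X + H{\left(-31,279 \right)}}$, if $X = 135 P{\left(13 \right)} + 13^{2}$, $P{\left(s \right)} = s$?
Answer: $- \frac{1}{29634} \approx -3.3745 \cdot 10^{-5}$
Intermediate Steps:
$H{\left(c,b \right)} = 2 c \left(230 + b\right)$
$X = 1924$ ($X = 135 \cdot 13 + 13^{2} = 1755 + 169 = 1924$)
$\frac{1}{X + H{\left(-31,279 \right)}} = \frac{1}{1924 + 2 \left(-31\right) \left(230 + 279\right)} = \frac{1}{1924 + 2 \left(-31\right) 509} = \frac{1}{1924 - 31558} = \frac{1}{-29634} = - \frac{1}{29634}$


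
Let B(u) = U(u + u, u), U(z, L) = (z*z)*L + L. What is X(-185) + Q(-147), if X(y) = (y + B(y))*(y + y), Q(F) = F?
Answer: 9370941753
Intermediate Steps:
U(z, L) = L + L*z**2 (U(z, L) = z**2*L + L = L*z**2 + L = L + L*z**2)
B(u) = u*(1 + 4*u**2) (B(u) = u*(1 + (u + u)**2) = u*(1 + (2*u)**2) = u*(1 + 4*u**2))
X(y) = 2*y*(2*y + 4*y**3) (X(y) = (y + (y + 4*y**3))*(y + y) = (2*y + 4*y**3)*(2*y) = 2*y*(2*y + 4*y**3))
X(-185) + Q(-147) = (-185)**2*(4 + 8*(-185)**2) - 147 = 34225*(4 + 8*34225) - 147 = 34225*(4 + 273800) - 147 = 34225*273804 - 147 = 9370941900 - 147 = 9370941753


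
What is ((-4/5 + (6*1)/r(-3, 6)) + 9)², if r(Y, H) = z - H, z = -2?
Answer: 22201/400 ≈ 55.503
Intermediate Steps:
r(Y, H) = -2 - H
((-4/5 + (6*1)/r(-3, 6)) + 9)² = ((-4/5 + (6*1)/(-2 - 1*6)) + 9)² = ((-4*⅕ + 6/(-2 - 6)) + 9)² = ((-⅘ + 6/(-8)) + 9)² = ((-⅘ + 6*(-⅛)) + 9)² = ((-⅘ - ¾) + 9)² = (-31/20 + 9)² = (149/20)² = 22201/400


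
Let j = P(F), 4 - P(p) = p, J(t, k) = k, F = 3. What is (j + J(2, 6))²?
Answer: 49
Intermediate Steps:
P(p) = 4 - p
j = 1 (j = 4 - 1*3 = 4 - 3 = 1)
(j + J(2, 6))² = (1 + 6)² = 7² = 49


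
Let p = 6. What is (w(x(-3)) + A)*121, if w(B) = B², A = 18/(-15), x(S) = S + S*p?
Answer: 266079/5 ≈ 53216.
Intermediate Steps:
x(S) = 7*S (x(S) = S + S*6 = S + 6*S = 7*S)
A = -6/5 (A = 18*(-1/15) = -6/5 ≈ -1.2000)
(w(x(-3)) + A)*121 = ((7*(-3))² - 6/5)*121 = ((-21)² - 6/5)*121 = (441 - 6/5)*121 = (2199/5)*121 = 266079/5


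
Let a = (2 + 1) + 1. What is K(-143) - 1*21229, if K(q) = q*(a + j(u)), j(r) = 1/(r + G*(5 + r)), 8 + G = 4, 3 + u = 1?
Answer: -305071/14 ≈ -21791.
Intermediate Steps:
u = -2 (u = -3 + 1 = -2)
a = 4 (a = 3 + 1 = 4)
G = -4 (G = -8 + 4 = -4)
j(r) = 1/(-20 - 3*r) (j(r) = 1/(r - 4*(5 + r)) = 1/(r + (-20 - 4*r)) = 1/(-20 - 3*r))
K(q) = 55*q/14 (K(q) = q*(4 - 1/(20 + 3*(-2))) = q*(4 - 1/(20 - 6)) = q*(4 - 1/14) = q*(55/14) = 55*q/14)
K(-143) - 1*21229 = (55/14)*(-143) - 1*21229 = -7865/14 - 21229 = -305071/14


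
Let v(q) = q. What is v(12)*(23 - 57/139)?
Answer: 37680/139 ≈ 271.08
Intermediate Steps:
v(12)*(23 - 57/139) = 12*(23 - 57/139) = 12*(3140/139) = 37680/139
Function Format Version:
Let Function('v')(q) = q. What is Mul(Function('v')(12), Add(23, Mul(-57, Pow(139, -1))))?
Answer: Rational(37680, 139) ≈ 271.08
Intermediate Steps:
Mul(Function('v')(12), Add(23, Mul(-57, Pow(139, -1)))) = Mul(12, Add(23, Mul(-57, Pow(139, -1)))) = Mul(12, Add(23, Mul(-57, Rational(1, 139)))) = Mul(12, Add(23, Rational(-57, 139))) = Mul(12, Rational(3140, 139)) = Rational(37680, 139)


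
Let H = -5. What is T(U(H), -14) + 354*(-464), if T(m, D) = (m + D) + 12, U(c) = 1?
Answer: -164257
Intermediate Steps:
T(m, D) = 12 + D + m (T(m, D) = (D + m) + 12 = 12 + D + m)
T(U(H), -14) + 354*(-464) = (12 - 14 + 1) + 354*(-464) = -1 - 164256 = -164257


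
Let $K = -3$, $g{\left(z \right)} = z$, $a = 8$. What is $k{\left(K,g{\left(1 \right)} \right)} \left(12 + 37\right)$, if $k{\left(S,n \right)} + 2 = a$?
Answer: $294$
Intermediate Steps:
$k{\left(S,n \right)} = 6$ ($k{\left(S,n \right)} = -2 + 8 = 6$)
$k{\left(K,g{\left(1 \right)} \right)} \left(12 + 37\right) = 6 \left(12 + 37\right) = 6 \cdot 49 = 294$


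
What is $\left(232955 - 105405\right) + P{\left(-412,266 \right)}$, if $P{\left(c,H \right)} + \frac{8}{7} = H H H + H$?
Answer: $\frac{132642376}{7} \approx 1.8949 \cdot 10^{7}$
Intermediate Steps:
$P{\left(c,H \right)} = - \frac{8}{7} + H + H^{3}$ ($P{\left(c,H \right)} = - \frac{8}{7} + \left(H H H + H\right) = - \frac{8}{7} + \left(H^{2} H + H\right) = - \frac{8}{7} + \left(H^{3} + H\right) = - \frac{8}{7} + \left(H + H^{3}\right) = - \frac{8}{7} + H + H^{3}$)
$\left(232955 - 105405\right) + P{\left(-412,266 \right)} = \left(232955 - 105405\right) + \left(- \frac{8}{7} + 266 + 266^{3}\right) = 127550 + \left(- \frac{8}{7} + 266 + 18821096\right) = 127550 + \frac{131749526}{7} = \frac{132642376}{7}$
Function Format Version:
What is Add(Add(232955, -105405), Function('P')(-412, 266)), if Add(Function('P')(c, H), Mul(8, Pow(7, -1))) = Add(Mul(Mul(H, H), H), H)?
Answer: Rational(132642376, 7) ≈ 1.8949e+7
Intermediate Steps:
Function('P')(c, H) = Add(Rational(-8, 7), H, Pow(H, 3)) (Function('P')(c, H) = Add(Rational(-8, 7), Add(Mul(Mul(H, H), H), H)) = Add(Rational(-8, 7), Add(Mul(Pow(H, 2), H), H)) = Add(Rational(-8, 7), Add(Pow(H, 3), H)) = Add(Rational(-8, 7), Add(H, Pow(H, 3))) = Add(Rational(-8, 7), H, Pow(H, 3)))
Add(Add(232955, -105405), Function('P')(-412, 266)) = Add(Add(232955, -105405), Add(Rational(-8, 7), 266, Pow(266, 3))) = Add(127550, Add(Rational(-8, 7), 266, 18821096)) = Add(127550, Rational(131749526, 7)) = Rational(132642376, 7)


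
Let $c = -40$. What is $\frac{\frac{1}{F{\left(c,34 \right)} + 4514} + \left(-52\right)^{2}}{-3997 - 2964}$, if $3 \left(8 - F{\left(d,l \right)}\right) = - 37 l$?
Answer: $- \frac{40084099}{103189864} \approx -0.38845$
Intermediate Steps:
$F{\left(d,l \right)} = 8 + \frac{37 l}{3}$ ($F{\left(d,l \right)} = 8 - \frac{\left(-37\right) l}{3} = 8 + \frac{37 l}{3}$)
$\frac{\frac{1}{F{\left(c,34 \right)} + 4514} + \left(-52\right)^{2}}{-3997 - 2964} = \frac{\frac{1}{\left(8 + \frac{37}{3} \cdot 34\right) + 4514} + \left(-52\right)^{2}}{-3997 - 2964} = \frac{\frac{1}{\left(8 + \frac{1258}{3}\right) + 4514} + 2704}{-6961} = \left(\frac{1}{\frac{1282}{3} + 4514} + 2704\right) \left(- \frac{1}{6961}\right) = \left(\frac{1}{\frac{14824}{3}} + 2704\right) \left(- \frac{1}{6961}\right) = \left(\frac{3}{14824} + 2704\right) \left(- \frac{1}{6961}\right) = \frac{40084099}{14824} \left(- \frac{1}{6961}\right) = - \frac{40084099}{103189864}$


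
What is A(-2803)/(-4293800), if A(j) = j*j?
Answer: -7856809/4293800 ≈ -1.8298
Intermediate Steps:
A(j) = j**2
A(-2803)/(-4293800) = (-2803)**2/(-4293800) = 7856809*(-1/4293800) = -7856809/4293800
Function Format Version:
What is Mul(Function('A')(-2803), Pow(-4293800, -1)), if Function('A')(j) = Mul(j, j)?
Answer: Rational(-7856809, 4293800) ≈ -1.8298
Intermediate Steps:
Function('A')(j) = Pow(j, 2)
Mul(Function('A')(-2803), Pow(-4293800, -1)) = Mul(Pow(-2803, 2), Pow(-4293800, -1)) = Mul(7856809, Rational(-1, 4293800)) = Rational(-7856809, 4293800)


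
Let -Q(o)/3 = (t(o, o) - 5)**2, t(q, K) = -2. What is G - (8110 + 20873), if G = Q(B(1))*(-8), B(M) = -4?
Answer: -27807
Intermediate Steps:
Q(o) = -147 (Q(o) = -3*(-2 - 5)**2 = -3*(-7)**2 = -3*49 = -147)
G = 1176 (G = -147*(-8) = 1176)
G - (8110 + 20873) = 1176 - (8110 + 20873) = 1176 - 1*28983 = 1176 - 28983 = -27807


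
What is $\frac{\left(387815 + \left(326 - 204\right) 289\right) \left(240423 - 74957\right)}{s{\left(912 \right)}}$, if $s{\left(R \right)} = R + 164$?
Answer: $\frac{35002098509}{538} \approx 6.506 \cdot 10^{7}$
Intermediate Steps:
$s{\left(R \right)} = 164 + R$
$\frac{\left(387815 + \left(326 - 204\right) 289\right) \left(240423 - 74957\right)}{s{\left(912 \right)}} = \frac{\left(387815 + \left(326 - 204\right) 289\right) \left(240423 - 74957\right)}{164 + 912} = \frac{\left(387815 + 122 \cdot 289\right) 165466}{1076} = \left(387815 + 35258\right) 165466 \cdot \frac{1}{1076} = 423073 \cdot 165466 \cdot \frac{1}{1076} = 70004197018 \cdot \frac{1}{1076} = \frac{35002098509}{538}$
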